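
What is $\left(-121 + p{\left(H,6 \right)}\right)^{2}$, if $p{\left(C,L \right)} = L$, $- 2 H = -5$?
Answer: $13225$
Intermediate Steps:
$H = \frac{5}{2}$ ($H = \left(- \frac{1}{2}\right) \left(-5\right) = \frac{5}{2} \approx 2.5$)
$\left(-121 + p{\left(H,6 \right)}\right)^{2} = \left(-121 + 6\right)^{2} = \left(-115\right)^{2} = 13225$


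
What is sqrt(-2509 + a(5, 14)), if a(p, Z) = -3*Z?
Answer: I*sqrt(2551) ≈ 50.507*I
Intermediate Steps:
sqrt(-2509 + a(5, 14)) = sqrt(-2509 - 3*14) = sqrt(-2509 - 42) = sqrt(-2551) = I*sqrt(2551)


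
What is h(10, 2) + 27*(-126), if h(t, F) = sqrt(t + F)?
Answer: -3402 + 2*sqrt(3) ≈ -3398.5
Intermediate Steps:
h(t, F) = sqrt(F + t)
h(10, 2) + 27*(-126) = sqrt(2 + 10) + 27*(-126) = sqrt(12) - 3402 = 2*sqrt(3) - 3402 = -3402 + 2*sqrt(3)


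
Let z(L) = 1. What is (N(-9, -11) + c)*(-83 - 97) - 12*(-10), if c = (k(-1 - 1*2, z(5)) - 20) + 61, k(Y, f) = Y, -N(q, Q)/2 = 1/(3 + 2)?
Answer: -6648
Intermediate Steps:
N(q, Q) = -2/5 (N(q, Q) = -2/(3 + 2) = -2/5)
c = 38 (c = ((-1 - 1*2) - 20) + 61 = ((-1 - 2) - 20) + 61 = (-3 - 20) + 61 = -23 + 61 = 38)
(N(-9, -11) + c)*(-83 - 97) - 12*(-10) = (-2/5 + 38)*(-83 - 97) - 12*(-10) = (188/5)*(-180) + 120 = -6768 + 120 = -6648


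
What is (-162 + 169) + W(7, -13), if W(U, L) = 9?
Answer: 16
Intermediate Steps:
(-162 + 169) + W(7, -13) = (-162 + 169) + 9 = 7 + 9 = 16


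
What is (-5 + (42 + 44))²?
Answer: 6561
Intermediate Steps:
(-5 + (42 + 44))² = (-5 + 86)² = 81² = 6561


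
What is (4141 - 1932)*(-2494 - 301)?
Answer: -6174155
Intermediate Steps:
(4141 - 1932)*(-2494 - 301) = 2209*(-2795) = -6174155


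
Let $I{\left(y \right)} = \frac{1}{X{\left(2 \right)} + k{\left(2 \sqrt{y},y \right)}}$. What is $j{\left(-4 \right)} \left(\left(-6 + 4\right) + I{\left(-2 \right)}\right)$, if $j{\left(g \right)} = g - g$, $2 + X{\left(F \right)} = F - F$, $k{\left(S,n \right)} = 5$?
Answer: $0$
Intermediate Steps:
$X{\left(F \right)} = -2$ ($X{\left(F \right)} = -2 + \left(F - F\right) = -2 + 0 = -2$)
$j{\left(g \right)} = 0$
$I{\left(y \right)} = \frac{1}{3}$ ($I{\left(y \right)} = \frac{1}{-2 + 5} = \frac{1}{3}$)
$j{\left(-4 \right)} \left(\left(-6 + 4\right) + I{\left(-2 \right)}\right) = 0 \left(\left(-6 + 4\right) + \frac{1}{3}\right) = 0 \left(-2 + \frac{1}{3}\right) = 0 \left(- \frac{5}{3}\right) = 0$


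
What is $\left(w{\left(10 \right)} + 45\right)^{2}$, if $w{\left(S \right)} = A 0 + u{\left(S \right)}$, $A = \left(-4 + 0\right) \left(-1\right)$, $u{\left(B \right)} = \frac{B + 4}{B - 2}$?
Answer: $\frac{34969}{16} \approx 2185.6$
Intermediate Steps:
$u{\left(B \right)} = \frac{4 + B}{-2 + B}$
$A = 4$ ($A = \left(-4\right) \left(-1\right) = 4$)
$w{\left(S \right)} = \frac{4 + S}{-2 + S}$ ($w{\left(S \right)} = 4 \cdot 0 + \frac{4 + S}{-2 + S} = 0 + \frac{4 + S}{-2 + S} = \frac{4 + S}{-2 + S}$)
$\left(w{\left(10 \right)} + 45\right)^{2} = \left(\frac{4 + 10}{-2 + 10} + 45\right)^{2} = \left(\frac{1}{8} \cdot 14 + 45\right)^{2} = \left(\frac{7}{4} + 45\right)^{2} = \left(\frac{187}{4}\right)^{2} = \frac{34969}{16}$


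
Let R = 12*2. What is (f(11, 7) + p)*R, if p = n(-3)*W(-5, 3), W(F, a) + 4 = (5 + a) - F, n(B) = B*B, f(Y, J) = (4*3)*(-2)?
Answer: 1368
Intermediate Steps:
f(Y, J) = -24 (f(Y, J) = 12*(-2) = -24)
n(B) = B²
R = 24
W(F, a) = 1 + a - F (W(F, a) = -4 + ((5 + a) - F) = -4 + (5 + a - F) = 1 + a - F)
p = 81 (p = (-3)²*(1 + 3 - 1*(-5)) = 9*(1 + 3 + 5) = 9*9 = 81)
(f(11, 7) + p)*R = (-24 + 81)*24 = 57*24 = 1368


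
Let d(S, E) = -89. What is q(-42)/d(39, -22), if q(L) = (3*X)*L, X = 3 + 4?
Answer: 882/89 ≈ 9.9101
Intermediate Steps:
X = 7
q(L) = 21*L (q(L) = (3*7)*L = 21*L)
q(-42)/d(39, -22) = (21*(-42))/(-89) = -882*(-1/89) = 882/89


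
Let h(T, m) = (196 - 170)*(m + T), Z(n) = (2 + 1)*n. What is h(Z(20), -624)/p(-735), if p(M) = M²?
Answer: -4888/180075 ≈ -0.027144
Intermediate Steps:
Z(n) = 3*n
h(T, m) = 26*T + 26*m (h(T, m) = 26*(T + m) = 26*T + 26*m)
h(Z(20), -624)/p(-735) = (26*(3*20) + 26*(-624))/((-735)²) = (26*60 - 16224)/540225 = (1560 - 16224)*(1/540225) = -14664*1/540225 = -4888/180075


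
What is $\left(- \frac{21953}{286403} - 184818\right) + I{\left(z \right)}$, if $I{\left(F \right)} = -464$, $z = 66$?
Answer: $- \frac{53065342599}{286403} \approx -1.8528 \cdot 10^{5}$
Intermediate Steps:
$\left(- \frac{21953}{286403} - 184818\right) + I{\left(z \right)} = \left(- \frac{21953}{286403} - 184818\right) - 464 = - \frac{52932451607}{286403} - 464 = - \frac{53065342599}{286403}$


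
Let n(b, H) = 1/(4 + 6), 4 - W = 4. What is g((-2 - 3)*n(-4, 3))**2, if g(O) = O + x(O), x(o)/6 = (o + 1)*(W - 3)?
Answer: 361/4 ≈ 90.250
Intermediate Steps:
W = 0 (W = 4 - 1*4 = 4 - 4 = 0)
x(o) = -18 - 18*o (x(o) = 6*((o + 1)*(0 - 3)) = 6*((1 + o)*(-3)) = 6*(-3 - 3*o) = -18 - 18*o)
n(b, H) = 1/10
g(O) = -18 - 17*O (g(O) = O + (-18 - 18*O) = -18 - 17*O)
g((-2 - 3)*n(-4, 3))**2 = (-18 - 17*(-2 - 3)/10)**2 = (-18 - (-85)/10)**2 = (-18 - 17*(-1/2))**2 = (-18 + 17/2)**2 = (-19/2)**2 = 361/4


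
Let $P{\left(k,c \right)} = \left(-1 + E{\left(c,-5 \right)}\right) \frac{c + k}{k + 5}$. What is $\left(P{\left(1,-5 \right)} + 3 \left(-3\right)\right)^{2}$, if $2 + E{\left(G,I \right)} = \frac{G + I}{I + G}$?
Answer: $\frac{529}{9} \approx 58.778$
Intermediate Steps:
$E{\left(G,I \right)} = -1$ ($E{\left(G,I \right)} = -2 + \frac{G + I}{I + G} = -2 + \frac{G + I}{G + I} = -2 + 1 = -1$)
$P{\left(k,c \right)} = - \frac{2 \left(c + k\right)}{5 + k}$ ($P{\left(k,c \right)} = \left(-1 - 1\right) \frac{c + k}{k + 5} = - 2 \frac{c + k}{5 + k} = - \frac{2 \left(c + k\right)}{5 + k}$)
$\left(P{\left(1,-5 \right)} + 3 \left(-3\right)\right)^{2} = \left(\frac{2 \left(\left(-1\right) \left(-5\right) - 1\right)}{5 + 1} + 3 \left(-3\right)\right)^{2} = \left(\frac{2 \left(5 - 1\right)}{6} - 9\right)^{2} = \left(2 \cdot \frac{1}{6} \cdot 4 - 9\right)^{2} = \left(\frac{4}{3} - 9\right)^{2} = \left(- \frac{23}{3}\right)^{2} = \frac{529}{9}$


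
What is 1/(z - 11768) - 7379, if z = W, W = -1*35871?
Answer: -351528182/47639 ≈ -7379.0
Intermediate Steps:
W = -35871
z = -35871
1/(z - 11768) - 7379 = 1/(-35871 - 11768) - 7379 = 1/(-47639) - 7379 = -1/47639 - 7379 = -351528182/47639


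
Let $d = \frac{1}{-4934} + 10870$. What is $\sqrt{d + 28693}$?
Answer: $\frac{\sqrt{963135751494}}{4934} \approx 198.9$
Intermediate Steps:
$d = \frac{53632579}{4934}$ ($d = - \frac{1}{4934} + 10870 = \frac{53632579}{4934} \approx 10870.0$)
$\sqrt{d + 28693} = \sqrt{\frac{53632579}{4934} + 28693} = \sqrt{\frac{195203841}{4934}} = \frac{\sqrt{963135751494}}{4934}$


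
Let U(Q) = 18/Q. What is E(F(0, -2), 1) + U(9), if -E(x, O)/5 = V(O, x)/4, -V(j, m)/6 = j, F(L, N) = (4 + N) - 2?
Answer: 19/2 ≈ 9.5000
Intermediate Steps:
F(L, N) = 2 + N
V(j, m) = -6*j
E(x, O) = 15*O/2 (E(x, O) = -5*(-6*O)/4 = -(-15)*O/2 = 15*O/2)
E(F(0, -2), 1) + U(9) = (15/2)*1 + 18/9 = 15/2 + 18*(⅑) = 15/2 + 2 = 19/2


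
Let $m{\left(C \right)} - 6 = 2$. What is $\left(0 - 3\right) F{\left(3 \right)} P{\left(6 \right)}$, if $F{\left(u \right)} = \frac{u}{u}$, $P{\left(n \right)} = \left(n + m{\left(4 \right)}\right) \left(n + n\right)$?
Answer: $-504$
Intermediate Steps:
$m{\left(C \right)} = 8$ ($m{\left(C \right)} = 6 + 2 = 8$)
$P{\left(n \right)} = 2 n \left(8 + n\right)$ ($P{\left(n \right)} = \left(n + 8\right) \left(n + n\right) = \left(8 + n\right) 2 n = 2 n \left(8 + n\right)$)
$F{\left(u \right)} = 1$
$\left(0 - 3\right) F{\left(3 \right)} P{\left(6 \right)} = \left(0 - 3\right) 1 \cdot 2 \cdot 6 \left(8 + 6\right) = \left(-3\right) 1 \cdot 2 \cdot 6 \cdot 14 = \left(-3\right) 168 = -504$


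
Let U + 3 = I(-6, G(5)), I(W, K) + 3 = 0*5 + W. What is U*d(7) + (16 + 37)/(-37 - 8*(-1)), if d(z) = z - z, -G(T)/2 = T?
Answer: -53/29 ≈ -1.8276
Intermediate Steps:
G(T) = -2*T
I(W, K) = -3 + W (I(W, K) = -3 + (0*5 + W) = -3 + (0 + W) = -3 + W)
U = -12 (U = -3 + (-3 - 6) = -3 - 9 = -12)
d(z) = 0
U*d(7) + (16 + 37)/(-37 - 8*(-1)) = -12*0 + (16 + 37)/(-37 - 8*(-1)) = 0 + 53/(-37 + 8) = 0 + 53/(-29) = 0 + 53*(-1/29) = 0 - 53/29 = -53/29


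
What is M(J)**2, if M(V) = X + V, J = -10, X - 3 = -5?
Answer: 144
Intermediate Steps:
X = -2 (X = 3 - 5 = -2)
M(V) = -2 + V
M(J)**2 = (-2 - 10)**2 = (-12)**2 = 144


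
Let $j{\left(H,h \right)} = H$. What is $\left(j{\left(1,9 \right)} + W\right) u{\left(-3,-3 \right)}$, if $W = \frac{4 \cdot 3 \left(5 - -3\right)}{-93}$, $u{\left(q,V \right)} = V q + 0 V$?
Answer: $- \frac{9}{31} \approx -0.29032$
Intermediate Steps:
$u{\left(q,V \right)} = V q$ ($u{\left(q,V \right)} = V q + 0 = V q$)
$W = - \frac{32}{31}$ ($W = 12 \left(5 + 3\right) \left(- \frac{1}{93}\right) = 12 \cdot 8 \left(- \frac{1}{93}\right) = 96 \left(- \frac{1}{93}\right) = - \frac{32}{31} \approx -1.0323$)
$\left(j{\left(1,9 \right)} + W\right) u{\left(-3,-3 \right)} = \left(1 - \frac{32}{31}\right) \left(\left(-3\right) \left(-3\right)\right) = \left(- \frac{1}{31}\right) 9 = - \frac{9}{31}$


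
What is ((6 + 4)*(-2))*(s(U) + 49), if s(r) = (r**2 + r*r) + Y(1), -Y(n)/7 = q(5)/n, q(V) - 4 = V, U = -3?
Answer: -80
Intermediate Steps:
q(V) = 4 + V
Y(n) = -63/n (Y(n) = -7*(4 + 5)/n = -63/n)
s(r) = -63 + 2*r**2 (s(r) = (r**2 + r*r) - 63/1 = (r**2 + r**2) - 63*1 = 2*r**2 - 63 = -63 + 2*r**2)
((6 + 4)*(-2))*(s(U) + 49) = ((6 + 4)*(-2))*((-63 + 2*(-3)**2) + 49) = (10*(-2))*((-63 + 2*9) + 49) = -20*((-63 + 18) + 49) = -20*(-45 + 49) = -20*4 = -80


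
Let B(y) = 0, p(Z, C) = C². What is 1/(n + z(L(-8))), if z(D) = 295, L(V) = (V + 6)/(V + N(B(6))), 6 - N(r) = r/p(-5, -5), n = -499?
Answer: -1/204 ≈ -0.0049020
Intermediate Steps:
N(r) = 6 - r/25 (N(r) = 6 - r/((-5)²) = 6 - r/25)
L(V) = 1 (L(V) = (V + 6)/(V + (6 - 1/25*0)) = (6 + V)/(V + (6 + 0)) = (6 + V)/(V + 6) = (6 + V)/(6 + V) = 1)
1/(n + z(L(-8))) = 1/(-499 + 295) = 1/(-204) = -1/204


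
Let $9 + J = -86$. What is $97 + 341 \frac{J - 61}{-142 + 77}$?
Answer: $\frac{4577}{5} \approx 915.4$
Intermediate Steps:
$J = -95$ ($J = -9 - 86 = -95$)
$97 + 341 \frac{J - 61}{-142 + 77} = 97 + 341 \frac{-95 - 61}{-142 + 77} = 97 + 341 \left(- \frac{156}{-65}\right) = 97 + 341 \left(\left(-156\right) \left(- \frac{1}{65}\right)\right) = 97 + 341 \cdot \frac{12}{5} = 97 + \frac{4092}{5} = \frac{4577}{5}$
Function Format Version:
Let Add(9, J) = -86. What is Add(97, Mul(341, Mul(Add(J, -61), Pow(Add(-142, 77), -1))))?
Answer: Rational(4577, 5) ≈ 915.40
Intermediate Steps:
J = -95 (J = Add(-9, -86) = -95)
Add(97, Mul(341, Mul(Add(J, -61), Pow(Add(-142, 77), -1)))) = Add(97, Mul(341, Mul(Add(-95, -61), Pow(Add(-142, 77), -1)))) = Add(97, Mul(341, Mul(-156, Pow(-65, -1)))) = Add(97, Mul(341, Mul(-156, Rational(-1, 65)))) = Add(97, Mul(341, Rational(12, 5))) = Add(97, Rational(4092, 5)) = Rational(4577, 5)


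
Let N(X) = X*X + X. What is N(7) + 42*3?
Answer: 182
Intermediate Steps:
N(X) = X + X**2 (N(X) = X**2 + X = X + X**2)
N(7) + 42*3 = 7*(1 + 7) + 42*3 = 7*8 + 126 = 56 + 126 = 182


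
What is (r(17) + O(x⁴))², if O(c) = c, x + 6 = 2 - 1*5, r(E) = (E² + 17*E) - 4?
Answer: 50908225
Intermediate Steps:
r(E) = -4 + E² + 17*E
x = -9 (x = -6 + (2 - 1*5) = -6 + (2 - 5) = -6 - 3 = -9)
(r(17) + O(x⁴))² = ((-4 + 17² + 17*17) + (-9)⁴)² = ((-4 + 289 + 289) + 6561)² = (574 + 6561)² = 7135² = 50908225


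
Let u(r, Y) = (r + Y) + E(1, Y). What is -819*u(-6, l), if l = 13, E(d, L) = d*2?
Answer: -7371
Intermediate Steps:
E(d, L) = 2*d
u(r, Y) = 2 + Y + r (u(r, Y) = (r + Y) + 2*1 = (Y + r) + 2 = 2 + Y + r)
-819*u(-6, l) = -819*(2 + 13 - 6) = -819*9 = -7371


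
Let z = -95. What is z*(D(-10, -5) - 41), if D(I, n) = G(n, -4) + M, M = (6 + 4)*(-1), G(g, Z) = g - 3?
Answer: 5605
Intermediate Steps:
G(g, Z) = -3 + g
M = -10 (M = 10*(-1) = -10)
D(I, n) = -13 + n (D(I, n) = (-3 + n) - 10 = -13 + n)
z*(D(-10, -5) - 41) = -95*((-13 - 5) - 41) = -95*(-18 - 41) = -95*(-59) = 5605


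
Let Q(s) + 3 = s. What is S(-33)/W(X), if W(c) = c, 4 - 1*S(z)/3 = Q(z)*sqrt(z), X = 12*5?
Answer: 1/5 + 9*I*sqrt(33)/5 ≈ 0.2 + 10.34*I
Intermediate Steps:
X = 60
Q(s) = -3 + s
S(z) = 12 - 3*sqrt(z)*(-3 + z) (S(z) = 12 - 3*(-3 + z)*sqrt(z) = 12 - 3*sqrt(z)*(-3 + z))
S(-33)/W(X) = (12 + 3*sqrt(-33)*(3 - 1*(-33)))/60 = (12 + 3*(I*sqrt(33))*(3 + 33))*(1/60) = (12 + 3*(I*sqrt(33))*36)*(1/60) = (12 + 108*I*sqrt(33))*(1/60) = 1/5 + 9*I*sqrt(33)/5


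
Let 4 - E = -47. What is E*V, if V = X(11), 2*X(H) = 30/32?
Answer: 765/32 ≈ 23.906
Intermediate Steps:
E = 51 (E = 4 - 1*(-47) = 4 + 47 = 51)
X(H) = 15/32 (X(H) = (30/32)/2 = (30*(1/32))/2 = (½)*(15/16) = 15/32)
V = 15/32 ≈ 0.46875
E*V = 51*(15/32) = 765/32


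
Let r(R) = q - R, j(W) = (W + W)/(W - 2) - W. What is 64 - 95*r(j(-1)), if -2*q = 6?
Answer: 1522/3 ≈ 507.33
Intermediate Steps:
q = -3 (q = -1/2*6 = -3)
j(W) = -W + 2*W/(-2 + W) (j(W) = (2*W)/(-2 + W) - W = 2*W/(-2 + W) - W = -W + 2*W/(-2 + W))
r(R) = -3 - R
64 - 95*r(j(-1)) = 64 - 95*(-3 - (-1)*(4 - 1*(-1))/(-2 - 1)) = 64 - 95*(-3 - (-1)*(4 + 1)/(-3)) = 64 - 95*(-3 - (-1)*(-1)*5/3) = 64 - 95*(-3 - 1*5/3) = 64 - 95*(-3 - 5/3) = 64 - 95*(-14/3) = 64 + 1330/3 = 1522/3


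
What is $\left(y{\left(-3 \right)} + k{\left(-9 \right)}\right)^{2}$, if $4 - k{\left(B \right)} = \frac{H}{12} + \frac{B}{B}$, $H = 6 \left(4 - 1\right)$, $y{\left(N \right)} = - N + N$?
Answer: $\frac{9}{4} \approx 2.25$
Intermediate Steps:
$y{\left(N \right)} = 0$
$H = 18$ ($H = 6 \cdot 3 = 18$)
$k{\left(B \right)} = \frac{3}{2}$ ($k{\left(B \right)} = 4 - \left(\frac{18}{12} + \frac{B}{B}\right) = 4 - \left(18 \cdot \frac{1}{12} + 1\right) = 4 - \left(\frac{3}{2} + 1\right) = 4 - \frac{5}{2} = \frac{3}{2}$)
$\left(y{\left(-3 \right)} + k{\left(-9 \right)}\right)^{2} = \left(0 + \frac{3}{2}\right)^{2} = \left(\frac{3}{2}\right)^{2} = \frac{9}{4}$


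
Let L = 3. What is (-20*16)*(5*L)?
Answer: -4800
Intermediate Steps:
(-20*16)*(5*L) = (-20*16)*(5*3) = -320*15 = -4800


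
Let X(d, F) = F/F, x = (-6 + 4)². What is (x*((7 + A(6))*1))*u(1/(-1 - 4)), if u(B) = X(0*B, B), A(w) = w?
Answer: 52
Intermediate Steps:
x = 4 (x = (-2)² = 4)
X(d, F) = 1
u(B) = 1
(x*((7 + A(6))*1))*u(1/(-1 - 4)) = (4*((7 + 6)*1))*1 = (4*(13*1))*1 = (4*13)*1 = 52*1 = 52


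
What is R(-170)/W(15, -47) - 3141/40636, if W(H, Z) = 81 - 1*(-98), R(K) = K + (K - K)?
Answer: -7470359/7273844 ≈ -1.0270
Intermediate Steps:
R(K) = K (R(K) = K + 0 = K)
W(H, Z) = 179 (W(H, Z) = 81 + 98 = 179)
R(-170)/W(15, -47) - 3141/40636 = -170/179 - 3141/40636 = -7470359/7273844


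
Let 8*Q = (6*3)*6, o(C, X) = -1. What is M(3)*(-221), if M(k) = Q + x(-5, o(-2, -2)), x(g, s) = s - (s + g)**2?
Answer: 10387/2 ≈ 5193.5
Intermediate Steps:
Q = 27/2 (Q = ((6*3)*6)/8 = (18*6)/8 = (1/8)*108 = 27/2 ≈ 13.500)
x(g, s) = s - (g + s)**2
M(k) = -47/2 (M(k) = 27/2 + (-1 - (-5 - 1)**2) = 27/2 + (-1 - 1*(-6)**2) = 27/2 + (-1 - 1*36) = 27/2 + (-1 - 36) = 27/2 - 37 = -47/2)
M(3)*(-221) = -47/2*(-221) = 10387/2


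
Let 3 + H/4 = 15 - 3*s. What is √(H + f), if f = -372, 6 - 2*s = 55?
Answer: I*√30 ≈ 5.4772*I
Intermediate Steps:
s = -49/2 (s = 3 - ½*55 = 3 - 55/2 = -49/2 ≈ -24.500)
H = 342 (H = -12 + 4*(15 - 3*(-49/2)) = -12 + 4*(15 + 147/2) = -12 + 4*(177/2) = -12 + 354 = 342)
√(H + f) = √(342 - 372) = √(-30) = I*√30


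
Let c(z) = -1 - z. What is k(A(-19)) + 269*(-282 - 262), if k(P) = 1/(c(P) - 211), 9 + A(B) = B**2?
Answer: -82533505/564 ≈ -1.4634e+5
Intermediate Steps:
A(B) = -9 + B**2
k(P) = 1/(-212 - P) (k(P) = 1/((-1 - P) - 211) = 1/(-212 - P))
k(A(-19)) + 269*(-282 - 262) = -1/(212 + (-9 + (-19)**2)) + 269*(-282 - 262) = -1/(212 + (-9 + 361)) + 269*(-544) = -1/(212 + 352) - 146336 = -1/564 - 146336 = -82533505/564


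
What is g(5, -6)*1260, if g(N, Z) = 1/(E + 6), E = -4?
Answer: 630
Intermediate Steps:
g(N, Z) = ½ (g(N, Z) = 1/(-4 + 6) = 1/2 = ½)
g(5, -6)*1260 = (½)*1260 = 630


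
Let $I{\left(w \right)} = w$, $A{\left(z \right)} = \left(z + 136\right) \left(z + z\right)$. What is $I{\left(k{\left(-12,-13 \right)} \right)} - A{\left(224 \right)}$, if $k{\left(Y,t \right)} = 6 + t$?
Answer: $-161287$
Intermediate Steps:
$A{\left(z \right)} = 2 z \left(136 + z\right)$ ($A{\left(z \right)} = \left(136 + z\right) 2 z = 2 z \left(136 + z\right)$)
$I{\left(k{\left(-12,-13 \right)} \right)} - A{\left(224 \right)} = \left(6 - 13\right) - 2 \cdot 224 \left(136 + 224\right) = -7 - 2 \cdot 224 \cdot 360 = -7 - 161280 = -161287$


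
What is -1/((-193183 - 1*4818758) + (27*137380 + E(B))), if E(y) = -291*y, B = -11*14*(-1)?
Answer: 1/1347495 ≈ 7.4212e-7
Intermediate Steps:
B = 154 (B = -154*(-1) = 154)
-1/((-193183 - 1*4818758) + (27*137380 + E(B))) = -1/((-193183 - 1*4818758) + (27*137380 - 291*154)) = -1/((-193183 - 4818758) + (3709260 - 44814)) = -1/(-5011941 + 3664446) = -1/(-1347495) = -1*(-1/1347495) = 1/1347495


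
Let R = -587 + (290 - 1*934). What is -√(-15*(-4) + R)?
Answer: -I*√1171 ≈ -34.22*I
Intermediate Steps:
R = -1231 (R = -587 + (290 - 934) = -587 - 644 = -1231)
-√(-15*(-4) + R) = -√(-15*(-4) - 1231) = -√(60 - 1231) = -√(-1171) = -I*√1171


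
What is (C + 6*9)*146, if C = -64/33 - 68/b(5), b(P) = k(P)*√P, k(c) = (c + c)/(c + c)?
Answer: 250828/33 - 9928*√5/5 ≈ 3160.9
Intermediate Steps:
k(c) = 1 (k(c) = (2*c)/((2*c)) = (2*c)*(1/(2*c)) = 1)
b(P) = √P (b(P) = 1*√P = √P)
C = -64/33 - 68*√5/5 ≈ -32.350
(C + 6*9)*146 = ((-64/33 - 68*√5/5) + 6*9)*146 = ((-64/33 - 68*√5/5) + 54)*146 = (1718/33 - 68*√5/5)*146 = 250828/33 - 9928*√5/5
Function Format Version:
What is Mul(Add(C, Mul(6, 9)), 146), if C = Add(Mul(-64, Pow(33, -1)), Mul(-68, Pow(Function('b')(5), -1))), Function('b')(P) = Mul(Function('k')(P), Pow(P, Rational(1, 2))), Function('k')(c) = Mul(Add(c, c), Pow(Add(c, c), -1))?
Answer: Add(Rational(250828, 33), Mul(Rational(-9928, 5), Pow(5, Rational(1, 2)))) ≈ 3160.9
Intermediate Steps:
Function('k')(c) = 1 (Function('k')(c) = Mul(Mul(2, c), Pow(Mul(2, c), -1)) = Mul(Mul(2, c), Mul(Rational(1, 2), Pow(c, -1))) = 1)
Function('b')(P) = Pow(P, Rational(1, 2)) (Function('b')(P) = Mul(1, Pow(P, Rational(1, 2))) = Pow(P, Rational(1, 2)))
C = Add(Rational(-64, 33), Mul(Rational(-68, 5), Pow(5, Rational(1, 2)))) (C = Add(Mul(-64, Pow(33, -1)), Mul(-68, Pow(Pow(5, Rational(1, 2)), -1))) = Add(Mul(-64, Rational(1, 33)), Mul(-68, Mul(Rational(1, 5), Pow(5, Rational(1, 2))))) = Add(Rational(-64, 33), Mul(Rational(-68, 5), Pow(5, Rational(1, 2)))) ≈ -32.350)
Mul(Add(C, Mul(6, 9)), 146) = Mul(Add(Add(Rational(-64, 33), Mul(Rational(-68, 5), Pow(5, Rational(1, 2)))), Mul(6, 9)), 146) = Mul(Add(Add(Rational(-64, 33), Mul(Rational(-68, 5), Pow(5, Rational(1, 2)))), 54), 146) = Mul(Add(Rational(1718, 33), Mul(Rational(-68, 5), Pow(5, Rational(1, 2)))), 146) = Add(Rational(250828, 33), Mul(Rational(-9928, 5), Pow(5, Rational(1, 2))))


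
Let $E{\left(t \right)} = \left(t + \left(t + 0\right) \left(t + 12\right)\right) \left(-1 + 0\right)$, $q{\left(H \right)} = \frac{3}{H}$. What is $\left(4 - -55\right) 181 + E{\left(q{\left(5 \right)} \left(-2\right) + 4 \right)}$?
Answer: $\frac{265869}{25} \approx 10635.0$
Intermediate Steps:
$E{\left(t \right)} = - t - t \left(12 + t\right)$ ($E{\left(t \right)} = \left(t + t \left(12 + t\right)\right) \left(-1\right) = - t - t \left(12 + t\right)$)
$\left(4 - -55\right) 181 + E{\left(q{\left(5 \right)} \left(-2\right) + 4 \right)} = \left(4 - -55\right) 181 - \left(\frac{3}{5} \left(-2\right) + 4\right) \left(13 + \left(\frac{3}{5} \left(-2\right) + 4\right)\right) = \left(4 + 55\right) 181 - \left(3 \cdot \frac{1}{5} \left(-2\right) + 4\right) \left(13 + \left(3 \cdot \frac{1}{5} \left(-2\right) + 4\right)\right) = 59 \cdot 181 - \left(\frac{3}{5} \left(-2\right) + 4\right) \left(13 + \left(\frac{3}{5} \left(-2\right) + 4\right)\right) = 10679 - \left(- \frac{6}{5} + 4\right) \left(13 + \left(- \frac{6}{5} + 4\right)\right) = 10679 - \frac{14 \left(13 + \frac{14}{5}\right)}{5} = 10679 - \frac{14}{5} \cdot \frac{79}{5} = 10679 - \frac{1106}{25} = \frac{265869}{25}$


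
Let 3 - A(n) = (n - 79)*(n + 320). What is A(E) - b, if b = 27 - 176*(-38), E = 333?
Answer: -172574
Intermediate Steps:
b = 6715 (b = 27 + 6688 = 6715)
A(n) = 3 - (-79 + n)*(320 + n) (A(n) = 3 - (n - 79)*(n + 320) = 3 - (-79 + n)*(320 + n))
A(E) - b = (25283 - 1*333² - 241*333) - 1*6715 = (25283 - 1*110889 - 80253) - 6715 = (25283 - 110889 - 80253) - 6715 = -165859 - 6715 = -172574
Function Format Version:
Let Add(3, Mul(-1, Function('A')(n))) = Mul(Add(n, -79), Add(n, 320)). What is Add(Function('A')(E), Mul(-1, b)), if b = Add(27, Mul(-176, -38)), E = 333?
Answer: -172574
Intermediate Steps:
b = 6715 (b = Add(27, 6688) = 6715)
Function('A')(n) = Add(3, Mul(-1, Add(-79, n), Add(320, n))) (Function('A')(n) = Add(3, Mul(-1, Mul(Add(n, -79), Add(n, 320)))) = Add(3, Mul(-1, Mul(Add(-79, n), Add(320, n)))) = Add(3, Mul(-1, Add(-79, n), Add(320, n))))
Add(Function('A')(E), Mul(-1, b)) = Add(Add(25283, Mul(-1, Pow(333, 2)), Mul(-241, 333)), Mul(-1, 6715)) = Add(Add(25283, Mul(-1, 110889), -80253), -6715) = Add(Add(25283, -110889, -80253), -6715) = Add(-165859, -6715) = -172574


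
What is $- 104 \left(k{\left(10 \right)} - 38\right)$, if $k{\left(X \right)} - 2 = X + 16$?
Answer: $1040$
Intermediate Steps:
$k{\left(X \right)} = 18 + X$ ($k{\left(X \right)} = 2 + \left(X + 16\right) = 2 + \left(16 + X\right) = 18 + X$)
$- 104 \left(k{\left(10 \right)} - 38\right) = - 104 \left(\left(18 + 10\right) - 38\right) = - 104 \left(28 - 38\right) = \left(-104\right) \left(-10\right) = 1040$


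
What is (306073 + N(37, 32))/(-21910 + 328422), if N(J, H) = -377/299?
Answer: 3519825/3524888 ≈ 0.99856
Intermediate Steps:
N(J, H) = -29/23 (N(J, H) = -377*1/299 = -29/23)
(306073 + N(37, 32))/(-21910 + 328422) = (306073 - 29/23)/(-21910 + 328422) = (7039650/23)/306512 = (7039650/23)*(1/306512) = 3519825/3524888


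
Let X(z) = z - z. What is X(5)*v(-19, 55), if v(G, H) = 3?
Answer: 0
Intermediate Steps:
X(z) = 0
X(5)*v(-19, 55) = 0*3 = 0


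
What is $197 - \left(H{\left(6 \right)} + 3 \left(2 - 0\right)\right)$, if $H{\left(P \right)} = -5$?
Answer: $196$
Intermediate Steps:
$197 - \left(H{\left(6 \right)} + 3 \left(2 - 0\right)\right) = 197 - \left(-5 + 3 \left(2 - 0\right)\right) = 197 - \left(-5 + 3 \left(2 + 0\right)\right) = 197 - \left(-5 + 3 \cdot 2\right) = 197 - \left(-5 + 6\right) = 197 - 1 = 196$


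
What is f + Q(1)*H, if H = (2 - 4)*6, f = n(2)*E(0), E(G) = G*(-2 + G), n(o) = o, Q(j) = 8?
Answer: -96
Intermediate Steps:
f = 0 (f = 2*(0*(-2 + 0)) = 2*(0*(-2)) = 2*0 = 0)
H = -12 (H = -2*6 = -12)
f + Q(1)*H = 0 + 8*(-12) = 0 - 96 = -96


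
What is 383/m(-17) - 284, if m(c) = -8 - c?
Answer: -2173/9 ≈ -241.44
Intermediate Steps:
383/m(-17) - 284 = 383/(-8 - 1*(-17)) - 284 = 383/(-8 + 17) - 284 = 383/9 - 284 = -2173/9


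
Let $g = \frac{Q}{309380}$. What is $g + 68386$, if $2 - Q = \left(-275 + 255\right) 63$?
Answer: $\frac{10578630971}{154690} \approx 68386.0$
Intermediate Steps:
$Q = 1262$ ($Q = 2 - \left(-275 + 255\right) 63 = 2 - \left(-20\right) 63 = 2 - -1260 = 2 + 1260 = 1262$)
$g = \frac{631}{154690}$ ($g = \frac{1262}{309380} = 1262 \cdot \frac{1}{309380} = \frac{631}{154690} \approx 0.0040791$)
$g + 68386 = \frac{631}{154690} + 68386 = \frac{10578630971}{154690}$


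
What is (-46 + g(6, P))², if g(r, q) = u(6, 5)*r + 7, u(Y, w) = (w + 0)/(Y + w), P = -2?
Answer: 159201/121 ≈ 1315.7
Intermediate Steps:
u(Y, w) = w/(Y + w)
g(r, q) = 7 + 5*r/11 (g(r, q) = (5/(6 + 5))*r + 7 = (5/11)*r + 7 = (5*(1/11))*r + 7 = 5*r/11 + 7 = 7 + 5*r/11)
(-46 + g(6, P))² = (-46 + (7 + (5/11)*6))² = (-46 + (7 + 30/11))² = (-46 + 107/11)² = (-399/11)² = 159201/121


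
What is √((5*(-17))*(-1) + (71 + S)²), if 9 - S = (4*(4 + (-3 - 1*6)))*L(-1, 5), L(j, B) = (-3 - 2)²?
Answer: √336485 ≈ 580.07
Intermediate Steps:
L(j, B) = 25 (L(j, B) = (-5)² = 25)
S = 509 (S = 9 - 4*(4 + (-3 - 1*6))*25 = 9 - 4*(4 + (-3 - 6))*25 = 9 - 4*(4 - 9)*25 = 9 - 4*(-5)*25 = 9 - (-20)*25 = 9 - 1*(-500) = 9 + 500 = 509)
√((5*(-17))*(-1) + (71 + S)²) = √((5*(-17))*(-1) + (71 + 509)²) = √(-85*(-1) + 580²) = √(85 + 336400) = √336485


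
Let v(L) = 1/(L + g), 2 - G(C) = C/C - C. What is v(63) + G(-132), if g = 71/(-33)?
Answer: -263015/2008 ≈ -130.98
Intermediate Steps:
g = -71/33 (g = 71*(-1/33) = -71/33 ≈ -2.1515)
G(C) = 1 + C (G(C) = 2 - (C/C - C) = 2 - (1 - C) = 2 + (-1 + C) = 1 + C)
v(L) = 1/(-71/33 + L) (v(L) = 1/(L - 71/33) = 1/(-71/33 + L))
v(63) + G(-132) = 33/(-71 + 33*63) + (1 - 132) = 33/(-71 + 2079) - 131 = 33/2008 - 131 = -263015/2008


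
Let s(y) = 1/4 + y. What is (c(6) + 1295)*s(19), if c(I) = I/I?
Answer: 24948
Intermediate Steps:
c(I) = 1
s(y) = ¼ + y
(c(6) + 1295)*s(19) = (1 + 1295)*(¼ + 19) = 1296*(77/4) = 24948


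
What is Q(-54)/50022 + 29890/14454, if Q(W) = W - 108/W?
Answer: 41511277/20083833 ≈ 2.0669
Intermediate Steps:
Q(-54)/50022 + 29890/14454 = (-54 - 108/(-54))/50022 + 29890/14454 = (-54 - 108*(-1/54))*(1/50022) + 29890*(1/14454) = (-54 + 2)*(1/50022) + 14945/7227 = -52*1/50022 + 14945/7227 = -26/25011 + 14945/7227 = 41511277/20083833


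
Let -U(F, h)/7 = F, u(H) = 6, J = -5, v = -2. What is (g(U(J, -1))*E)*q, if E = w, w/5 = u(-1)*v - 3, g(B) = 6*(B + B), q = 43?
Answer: -1354500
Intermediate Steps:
U(F, h) = -7*F
g(B) = 12*B (g(B) = 6*(2*B) = 12*B)
w = -75 (w = 5*(6*(-2) - 3) = 5*(-12 - 3) = 5*(-15) = -75)
E = -75
(g(U(J, -1))*E)*q = ((12*(-7*(-5)))*(-75))*43 = ((12*35)*(-75))*43 = (420*(-75))*43 = -31500*43 = -1354500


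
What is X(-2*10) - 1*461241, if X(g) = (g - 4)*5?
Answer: -461361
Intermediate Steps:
X(g) = -20 + 5*g (X(g) = (-4 + g)*5 = -20 + 5*g)
X(-2*10) - 1*461241 = (-20 + 5*(-2*10)) - 1*461241 = (-20 + 5*(-20)) - 461241 = (-20 - 100) - 461241 = -120 - 461241 = -461361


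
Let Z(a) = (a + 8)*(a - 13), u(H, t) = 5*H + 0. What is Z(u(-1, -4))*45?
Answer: -2430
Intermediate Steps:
u(H, t) = 5*H
Z(a) = (-13 + a)*(8 + a) (Z(a) = (8 + a)*(-13 + a) = (-13 + a)*(8 + a))
Z(u(-1, -4))*45 = (-104 + (5*(-1))**2 - 25*(-1))*45 = (-104 + (-5)**2 - 5*(-5))*45 = (-104 + 25 + 25)*45 = -54*45 = -2430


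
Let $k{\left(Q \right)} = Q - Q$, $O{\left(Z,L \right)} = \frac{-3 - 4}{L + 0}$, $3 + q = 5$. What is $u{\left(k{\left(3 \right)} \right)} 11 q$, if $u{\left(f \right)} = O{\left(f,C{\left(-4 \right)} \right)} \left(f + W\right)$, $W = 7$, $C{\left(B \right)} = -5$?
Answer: $\frac{1078}{5} \approx 215.6$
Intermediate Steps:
$q = 2$ ($q = -3 + 5 = 2$)
$O{\left(Z,L \right)} = - \frac{7}{L}$
$k{\left(Q \right)} = 0$
$u{\left(f \right)} = \frac{49}{5} + \frac{7 f}{5}$ ($u{\left(f \right)} = - \frac{7}{-5} \left(f + 7\right) = \left(-7\right) \left(- \frac{1}{5}\right) \left(7 + f\right) = \frac{7 \left(7 + f\right)}{5} = \frac{49}{5} + \frac{7 f}{5}$)
$u{\left(k{\left(3 \right)} \right)} 11 q = \left(\frac{49}{5} + \frac{7}{5} \cdot 0\right) 11 \cdot 2 = \left(\frac{49}{5} + 0\right) 11 \cdot 2 = \frac{49}{5} \cdot 11 \cdot 2 = \frac{539}{5} \cdot 2 = \frac{1078}{5}$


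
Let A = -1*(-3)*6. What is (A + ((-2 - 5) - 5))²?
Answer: 36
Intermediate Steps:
A = 18 (A = 3*6 = 18)
(A + ((-2 - 5) - 5))² = (18 + ((-2 - 5) - 5))² = (18 + (-7 - 5))² = (18 - 12)² = 6² = 36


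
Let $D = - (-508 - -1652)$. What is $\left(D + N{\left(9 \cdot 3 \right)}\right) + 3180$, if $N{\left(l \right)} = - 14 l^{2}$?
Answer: $-8170$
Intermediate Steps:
$D = -1144$ ($D = - (-508 + 1652) = \left(-1\right) 1144 = -1144$)
$\left(D + N{\left(9 \cdot 3 \right)}\right) + 3180 = \left(-1144 - 14 \left(9 \cdot 3\right)^{2}\right) + 3180 = \left(-1144 - 14 \cdot 27^{2}\right) + 3180 = \left(-1144 - 10206\right) + 3180 = -11350 + 3180 = -8170$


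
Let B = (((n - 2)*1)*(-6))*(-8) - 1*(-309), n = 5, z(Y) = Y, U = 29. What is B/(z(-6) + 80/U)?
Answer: -13137/94 ≈ -139.76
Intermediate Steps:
B = 453 (B = (((5 - 2)*1)*(-6))*(-8) - 1*(-309) = ((3*1)*(-6))*(-8) + 309 = (3*(-6))*(-8) + 309 = -18*(-8) + 309 = 144 + 309 = 453)
B/(z(-6) + 80/U) = 453/(-6 + 80/29) = 453/(-94/29) = -29/94*453 = -13137/94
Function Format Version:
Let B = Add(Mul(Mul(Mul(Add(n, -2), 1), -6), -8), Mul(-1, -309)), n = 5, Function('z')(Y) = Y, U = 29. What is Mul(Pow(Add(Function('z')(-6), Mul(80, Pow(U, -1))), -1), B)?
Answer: Rational(-13137, 94) ≈ -139.76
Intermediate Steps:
B = 453 (B = Add(Mul(Mul(Mul(Add(5, -2), 1), -6), -8), Mul(-1, -309)) = Add(Mul(Mul(Mul(3, 1), -6), -8), 309) = Add(Mul(Mul(3, -6), -8), 309) = Add(Mul(-18, -8), 309) = Add(144, 309) = 453)
Mul(Pow(Add(Function('z')(-6), Mul(80, Pow(U, -1))), -1), B) = Mul(Pow(Add(-6, Mul(80, Pow(29, -1))), -1), 453) = Mul(Pow(Add(-6, Mul(80, Rational(1, 29))), -1), 453) = Mul(Pow(Add(-6, Rational(80, 29)), -1), 453) = Mul(Pow(Rational(-94, 29), -1), 453) = Mul(Rational(-29, 94), 453) = Rational(-13137, 94)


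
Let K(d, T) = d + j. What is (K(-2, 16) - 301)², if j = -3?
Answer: 93636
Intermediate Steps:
K(d, T) = -3 + d (K(d, T) = d - 3 = -3 + d)
(K(-2, 16) - 301)² = ((-3 - 2) - 301)² = (-5 - 301)² = (-306)² = 93636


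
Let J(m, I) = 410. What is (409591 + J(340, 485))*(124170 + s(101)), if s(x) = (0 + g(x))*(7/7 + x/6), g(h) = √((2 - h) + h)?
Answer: 50909824170 + 14623369*√2/2 ≈ 5.0920e+10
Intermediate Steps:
g(h) = √2
s(x) = √2*(1 + x/6) (s(x) = (0 + √2)*(7/7 + x/6) = √2*(7*(⅐) + x*(⅙)) = √2*(1 + x/6))
(409591 + J(340, 485))*(124170 + s(101)) = (409591 + 410)*(124170 + √2*(6 + 101)/6) = 410001*(124170 + (⅙)*√2*107) = 410001*(124170 + 107*√2/6) = 50909824170 + 14623369*√2/2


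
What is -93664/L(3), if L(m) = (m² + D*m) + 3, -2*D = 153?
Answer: 187328/435 ≈ 430.64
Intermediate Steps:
D = -153/2 (D = -½*153 = -153/2 ≈ -76.500)
L(m) = 3 + m² - 153*m/2 (L(m) = (m² - 153*m/2) + 3 = 3 + m² - 153*m/2)
-93664/L(3) = -93664/(3 + 3² - 153/2*3) = -93664/(3 + 9 - 459/2) = -93664/(-435/2) = -93664*(-2/435) = 187328/435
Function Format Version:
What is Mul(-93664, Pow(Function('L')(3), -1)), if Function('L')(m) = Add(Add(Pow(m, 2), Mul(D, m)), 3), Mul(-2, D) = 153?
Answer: Rational(187328, 435) ≈ 430.64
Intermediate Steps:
D = Rational(-153, 2) (D = Mul(Rational(-1, 2), 153) = Rational(-153, 2) ≈ -76.500)
Function('L')(m) = Add(3, Pow(m, 2), Mul(Rational(-153, 2), m)) (Function('L')(m) = Add(Add(Pow(m, 2), Mul(Rational(-153, 2), m)), 3) = Add(3, Pow(m, 2), Mul(Rational(-153, 2), m)))
Mul(-93664, Pow(Function('L')(3), -1)) = Mul(-93664, Pow(Add(3, Pow(3, 2), Mul(Rational(-153, 2), 3)), -1)) = Mul(-93664, Pow(Add(3, 9, Rational(-459, 2)), -1)) = Mul(-93664, Pow(Rational(-435, 2), -1)) = Mul(-93664, Rational(-2, 435)) = Rational(187328, 435)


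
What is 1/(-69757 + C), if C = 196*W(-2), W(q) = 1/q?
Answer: -1/69855 ≈ -1.4315e-5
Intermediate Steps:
C = -98 (C = 196/(-2) = 196*(-1/2) = -98)
1/(-69757 + C) = 1/(-69757 - 98) = 1/(-69855) = -1/69855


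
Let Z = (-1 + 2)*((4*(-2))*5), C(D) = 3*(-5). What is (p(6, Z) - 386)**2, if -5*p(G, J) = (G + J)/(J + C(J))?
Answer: 11275041856/75625 ≈ 1.4909e+5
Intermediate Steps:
C(D) = -15
Z = -40 (Z = 1*(-8*5) = 1*(-40) = -40)
p(G, J) = -(G + J)/(5*(-15 + J)) (p(G, J) = -(G + J)/(5*(J - 15)) = -(G + J)/(5*(-15 + J)))
(p(6, Z) - 386)**2 = ((-1*6 - 1*(-40))/(5*(-15 - 40)) - 386)**2 = ((1/5)*(-6 + 40)/(-55) - 386)**2 = ((1/5)*(-1/55)*34 - 386)**2 = (-34/275 - 386)**2 = (-106184/275)**2 = 11275041856/75625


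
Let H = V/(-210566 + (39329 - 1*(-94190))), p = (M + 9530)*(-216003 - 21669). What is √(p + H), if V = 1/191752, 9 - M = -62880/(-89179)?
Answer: I*√983796430332682829830527024061573201918/658761542820788 ≈ 47613.0*I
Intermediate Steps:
M = 739731/89179 (M = 9 - (-62880)/(-89179) = 9 - (-62880)*(-1)/89179 = 9 - 1*62880/89179 = 9 - 62880/89179 = 739731/89179 ≈ 8.2949)
V = 1/191752 ≈ 5.2151e-6
p = -202167511120872/89179 (p = (739731/89179 + 9530)*(-216003 - 21669) = (850615601/89179)*(-237672) = -202167511120872/89179 ≈ -2.2670e+9)
H = -1/14773916344 (H = 1/(191752*(-210566 + (39329 - 1*(-94190)))) = 1/(191752*(-210566 + (39329 + 94190))) = 1/(191752*(-210566 + 133519)) = (1/191752)/(-77047) = (1/191752)*(-1/77047) = -1/14773916344 ≈ -6.7687e-11)
√(p + H) = √(-202167511120872/89179 - 1/14773916344) = √(-2986805896774452600421147/1317523085641576) = I*√983796430332682829830527024061573201918/658761542820788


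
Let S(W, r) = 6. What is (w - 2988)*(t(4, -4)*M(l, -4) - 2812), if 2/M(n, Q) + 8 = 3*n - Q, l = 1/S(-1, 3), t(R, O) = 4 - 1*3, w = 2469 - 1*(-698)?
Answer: -3524152/7 ≈ -5.0345e+5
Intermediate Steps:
w = 3167 (w = 2469 + 698 = 3167)
t(R, O) = 1 (t(R, O) = 4 - 3 = 1)
l = 1/6 ≈ 0.16667
M(n, Q) = 2/(-8 - Q + 3*n) (M(n, Q) = 2/(-8 + (3*n - Q)) = 2/(-8 + (-Q + 3*n)) = 2/(-8 - Q + 3*n))
(w - 2988)*(t(4, -4)*M(l, -4) - 2812) = (3167 - 2988)*(1*(2/(-8 - 1*(-4) + 3*(1/6))) - 2812) = 179*(1*(2/(-8 + 4 + 1/2)) - 2812) = 179*(1*(2/(-7/2)) - 2812) = 179*(1*(2*(-2/7)) - 2812) = 179*(1*(-4/7) - 2812) = 179*(-4/7 - 2812) = 179*(-19688/7) = -3524152/7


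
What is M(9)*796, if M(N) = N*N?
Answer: 64476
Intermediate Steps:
M(N) = N**2
M(9)*796 = 9**2*796 = 81*796 = 64476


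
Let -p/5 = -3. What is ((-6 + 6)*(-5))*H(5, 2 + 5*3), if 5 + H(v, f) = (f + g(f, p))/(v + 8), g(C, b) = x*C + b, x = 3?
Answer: 0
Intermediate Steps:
p = 15 (p = -5*(-3) = 15)
g(C, b) = b + 3*C (g(C, b) = 3*C + b = b + 3*C)
H(v, f) = -5 + (15 + 4*f)/(8 + v) (H(v, f) = -5 + (f + (15 + 3*f))/(v + 8) = -5 + (15 + 4*f)/(8 + v))
((-6 + 6)*(-5))*H(5, 2 + 5*3) = ((-6 + 6)*(-5))*((-25 - 5*5 + 4*(2 + 5*3))/(8 + 5)) = (0*(-5))*((-25 - 25 + 4*(2 + 15))/13) = 0*((-25 - 25 + 4*17)/13) = 0*((-25 - 25 + 68)/13) = 0*((1/13)*18) = 0*(18/13) = 0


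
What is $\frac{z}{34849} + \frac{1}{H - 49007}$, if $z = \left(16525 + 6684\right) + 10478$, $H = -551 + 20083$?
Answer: $\frac{992889476}{1027174275} \approx 0.96662$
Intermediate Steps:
$H = 19532$
$z = 33687$ ($z = 23209 + 10478 = 33687$)
$\frac{z}{34849} + \frac{1}{H - 49007} = \frac{33687}{34849} + \frac{1}{19532 - 49007} = 33687 \cdot \frac{1}{34849} + \frac{1}{-29475} = \frac{33687}{34849} - \frac{1}{29475} = \frac{992889476}{1027174275}$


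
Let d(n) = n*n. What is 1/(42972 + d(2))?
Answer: 1/42976 ≈ 2.3269e-5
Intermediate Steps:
d(n) = n²
1/(42972 + d(2)) = 1/(42972 + 2²) = 1/(42972 + 4) = 1/42976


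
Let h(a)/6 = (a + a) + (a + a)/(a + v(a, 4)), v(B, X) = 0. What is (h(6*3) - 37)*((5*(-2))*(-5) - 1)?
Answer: 9359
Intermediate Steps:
h(a) = 12 + 12*a (h(a) = 6*((a + a) + (a + a)/(a + 0)) = 6*(2*a + (2*a)/a) = 6*(2*a + 2) = 6*(2 + 2*a) = 12 + 12*a)
(h(6*3) - 37)*((5*(-2))*(-5) - 1) = ((12 + 12*(6*3)) - 37)*((5*(-2))*(-5) - 1) = ((12 + 12*18) - 37)*(-10*(-5) - 1) = ((12 + 216) - 37)*(50 - 1) = (228 - 37)*49 = 191*49 = 9359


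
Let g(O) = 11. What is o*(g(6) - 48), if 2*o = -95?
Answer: 3515/2 ≈ 1757.5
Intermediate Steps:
o = -95/2 (o = (½)*(-95) = -95/2 ≈ -47.500)
o*(g(6) - 48) = -95*(11 - 48)/2 = -95/2*(-37) = 3515/2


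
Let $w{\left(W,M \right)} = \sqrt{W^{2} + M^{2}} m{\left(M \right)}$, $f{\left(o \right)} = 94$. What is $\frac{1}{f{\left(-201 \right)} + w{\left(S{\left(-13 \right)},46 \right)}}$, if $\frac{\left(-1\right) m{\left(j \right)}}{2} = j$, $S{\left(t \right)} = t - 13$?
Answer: $- \frac{47}{11811326} - \frac{46 \sqrt{698}}{5905663} \approx -0.00020977$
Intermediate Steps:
$S{\left(t \right)} = -13 + t$
$m{\left(j \right)} = - 2 j$
$w{\left(W,M \right)} = - 2 M \sqrt{M^{2} + W^{2}}$ ($w{\left(W,M \right)} = \sqrt{W^{2} + M^{2}} \left(- 2 M\right) = \sqrt{M^{2} + W^{2}} \left(- 2 M\right) = - 2 M \sqrt{M^{2} + W^{2}}$)
$\frac{1}{f{\left(-201 \right)} + w{\left(S{\left(-13 \right)},46 \right)}} = \frac{1}{94 - 92 \sqrt{46^{2} + \left(-13 - 13\right)^{2}}} = \frac{1}{94 - 92 \sqrt{2116 + \left(-26\right)^{2}}} = \frac{1}{94 - 92 \sqrt{2116 + 676}} = \frac{1}{94 - 92 \sqrt{2792}} = \frac{1}{94 - 92 \cdot 2 \sqrt{698}} = \frac{1}{94 - 184 \sqrt{698}}$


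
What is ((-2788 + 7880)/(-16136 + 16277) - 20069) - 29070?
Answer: -6923507/141 ≈ -49103.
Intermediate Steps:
((-2788 + 7880)/(-16136 + 16277) - 20069) - 29070 = (5092/141 - 20069) - 29070 = -2824637/141 - 29070 = -6923507/141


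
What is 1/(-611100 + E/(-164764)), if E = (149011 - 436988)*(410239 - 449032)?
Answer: -164764/111858772161 ≈ -1.4730e-6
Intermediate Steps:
E = 11171491761 (E = -287977*(-38793) = 11171491761)
1/(-611100 + E/(-164764)) = 1/(-611100 + 11171491761/(-164764)) = 1/(-611100 + 11171491761*(-1/164764)) = 1/(-611100 - 11171491761/164764) = 1/(-111858772161/164764) = -164764/111858772161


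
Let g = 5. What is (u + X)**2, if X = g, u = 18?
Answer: 529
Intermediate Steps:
X = 5
(u + X)**2 = (18 + 5)**2 = 23**2 = 529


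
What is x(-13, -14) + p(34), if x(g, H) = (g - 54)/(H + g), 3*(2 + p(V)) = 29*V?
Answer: 8887/27 ≈ 329.15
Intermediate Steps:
p(V) = -2 + 29*V/3 (p(V) = -2 + (29*V)/3 = -2 + 29*V/3)
x(g, H) = (-54 + g)/(H + g)
x(-13, -14) + p(34) = (-54 - 13)/(-14 - 13) + (-2 + (29/3)*34) = -67/(-27) + (-2 + 986/3) = -1/27*(-67) + 980/3 = 67/27 + 980/3 = 8887/27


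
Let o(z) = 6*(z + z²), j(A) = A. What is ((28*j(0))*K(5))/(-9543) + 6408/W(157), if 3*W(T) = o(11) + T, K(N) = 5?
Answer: 19224/949 ≈ 20.257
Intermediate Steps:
o(z) = 6*z + 6*z²
W(T) = 264 + T/3 (W(T) = (6*11*(1 + 11) + T)/3 = (6*11*12 + T)/3 = (792 + T)/3 = 264 + T/3)
((28*j(0))*K(5))/(-9543) + 6408/W(157) = ((28*0)*5)/(-9543) + 6408/(264 + (⅓)*157) = (0*5)*(-1/9543) + 6408/(264 + 157/3) = 0*(-1/9543) + 6408/(949/3) = 0 + 6408*(3/949) = 0 + 19224/949 = 19224/949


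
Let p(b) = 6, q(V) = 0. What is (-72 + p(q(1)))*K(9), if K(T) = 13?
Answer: -858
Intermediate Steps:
(-72 + p(q(1)))*K(9) = (-72 + 6)*13 = -66*13 = -858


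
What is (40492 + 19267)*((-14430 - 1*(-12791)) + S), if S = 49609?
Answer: 2866639230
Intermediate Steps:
(40492 + 19267)*((-14430 - 1*(-12791)) + S) = (40492 + 19267)*((-14430 - 1*(-12791)) + 49609) = 59759*((-14430 + 12791) + 49609) = 59759*(-1639 + 49609) = 59759*47970 = 2866639230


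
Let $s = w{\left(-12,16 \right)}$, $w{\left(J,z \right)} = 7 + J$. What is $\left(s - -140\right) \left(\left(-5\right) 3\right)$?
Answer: $-2025$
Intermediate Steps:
$s = -5$ ($s = 7 - 12 = -5$)
$\left(s - -140\right) \left(\left(-5\right) 3\right) = \left(-5 - -140\right) \left(\left(-5\right) 3\right) = \left(-5 + 140\right) \left(-15\right) = 135 \left(-15\right) = -2025$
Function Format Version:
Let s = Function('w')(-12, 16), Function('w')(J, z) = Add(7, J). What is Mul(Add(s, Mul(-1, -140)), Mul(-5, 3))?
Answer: -2025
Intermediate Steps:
s = -5 (s = Add(7, -12) = -5)
Mul(Add(s, Mul(-1, -140)), Mul(-5, 3)) = Mul(Add(-5, Mul(-1, -140)), Mul(-5, 3)) = Mul(Add(-5, 140), -15) = Mul(135, -15) = -2025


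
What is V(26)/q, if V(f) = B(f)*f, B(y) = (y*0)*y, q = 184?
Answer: 0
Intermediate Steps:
B(y) = 0 (B(y) = 0*y = 0)
V(f) = 0 (V(f) = 0*f = 0)
V(26)/q = 0/184 = 0*(1/184) = 0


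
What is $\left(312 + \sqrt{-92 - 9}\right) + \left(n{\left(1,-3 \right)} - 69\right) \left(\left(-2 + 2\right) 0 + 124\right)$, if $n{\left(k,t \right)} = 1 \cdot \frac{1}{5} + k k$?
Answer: $- \frac{40476}{5} + i \sqrt{101} \approx -8095.2 + 10.05 i$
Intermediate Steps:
$n{\left(k,t \right)} = \frac{1}{5} + k^{2}$ ($n{\left(k,t \right)} = 1 \cdot \frac{1}{5} + k^{2} = \frac{1}{5} + k^{2}$)
$\left(312 + \sqrt{-92 - 9}\right) + \left(n{\left(1,-3 \right)} - 69\right) \left(\left(-2 + 2\right) 0 + 124\right) = \left(312 + \sqrt{-92 - 9}\right) + \left(\left(\frac{1}{5} + 1^{2}\right) - 69\right) \left(\left(-2 + 2\right) 0 + 124\right) = \left(312 + \sqrt{-101}\right) + \left(\left(\frac{1}{5} + 1\right) - 69\right) \left(0 \cdot 0 + 124\right) = \left(312 + i \sqrt{101}\right) + \left(\frac{6}{5} - 69\right) \left(0 + 124\right) = \left(312 + i \sqrt{101}\right) - \frac{42036}{5} = - \frac{40476}{5} + i \sqrt{101}$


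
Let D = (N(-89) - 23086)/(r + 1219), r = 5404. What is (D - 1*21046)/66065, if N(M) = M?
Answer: -139410833/437548495 ≈ -0.31862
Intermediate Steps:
D = -23175/6623 (D = (-89 - 23086)/(5404 + 1219) = -23175/6623 ≈ -3.4992)
(D - 1*21046)/66065 = (-23175/6623 - 1*21046)/66065 = (-23175/6623 - 21046)*(1/66065) = -139410833/6623*1/66065 = -139410833/437548495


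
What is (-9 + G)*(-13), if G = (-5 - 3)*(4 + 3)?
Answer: 845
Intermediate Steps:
G = -56 (G = -8*7 = -56)
(-9 + G)*(-13) = (-9 - 56)*(-13) = -65*(-13) = 845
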